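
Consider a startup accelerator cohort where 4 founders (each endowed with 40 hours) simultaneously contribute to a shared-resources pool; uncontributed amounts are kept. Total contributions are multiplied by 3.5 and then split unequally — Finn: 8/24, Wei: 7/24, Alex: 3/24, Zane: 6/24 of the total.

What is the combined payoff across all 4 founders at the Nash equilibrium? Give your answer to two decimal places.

360.00 hours

For player j, contributing a unit is worthwhile iff 3.5 × (j's share) ≥ 1, i.e. iff j's share is at least 0.2857.
Finn and Wei clear that bar, contributing 40 each; the remaining 2 contribute 0. Total contributed: 80.
The shared-resources pool pays out 3.5 × 80 = 280.00 in total (split across the unequal shares, but the aggregate is all that matters for the group sum).
The 2 free-riders keep 40 each, adding 80. Group total = 80 + 280.00 = 360.00.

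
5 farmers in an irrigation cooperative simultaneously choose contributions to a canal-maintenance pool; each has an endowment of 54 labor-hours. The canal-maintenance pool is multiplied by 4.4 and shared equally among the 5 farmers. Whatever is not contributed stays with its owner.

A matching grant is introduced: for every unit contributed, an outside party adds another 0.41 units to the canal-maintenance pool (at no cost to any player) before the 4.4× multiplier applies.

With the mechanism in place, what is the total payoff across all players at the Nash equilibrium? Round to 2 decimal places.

Under the mechanism each unit contributed yields 4.4 × 1.41 / 5 = 1.2408 back to its contributor per unit of net cost, which exceeds 1, making full contribution the dominant choice for everyone.
So the Nash equilibrium is full contribution by all 5; the group earns 4.4 × 1.41 × 270 = 1675.08.

1675.08 labor-hours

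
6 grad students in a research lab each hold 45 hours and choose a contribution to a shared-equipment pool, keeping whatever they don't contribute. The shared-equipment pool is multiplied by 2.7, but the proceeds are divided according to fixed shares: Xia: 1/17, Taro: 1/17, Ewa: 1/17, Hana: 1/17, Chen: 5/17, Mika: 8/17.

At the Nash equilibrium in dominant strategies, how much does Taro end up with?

52.15 hours

A player with share s gets back 2.7·s per unit contributed, so full contribution is dominant for anyone with s > 1/2.7 = 0.3704 and zero contribution is dominant for anyone below.
The only share above 0.3704 is Mika's 8/17, contributing 45; the remaining 5 contribute 0. Total contributed: 45.
Taro keeps 45 and receives 2.7 × 45 × 1/17 = 7.15 from the shared-equipment pool, for a payoff of 52.15.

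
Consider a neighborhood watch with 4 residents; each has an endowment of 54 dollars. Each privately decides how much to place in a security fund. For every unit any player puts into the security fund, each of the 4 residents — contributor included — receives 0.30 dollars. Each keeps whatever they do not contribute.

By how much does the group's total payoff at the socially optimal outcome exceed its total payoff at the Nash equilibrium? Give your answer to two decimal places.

43.20 dollars

The private return per contributed unit is 0.30 < 1, so contributing 0 is dominant for every player. At the Nash equilibrium everyone keeps their 54, and the group total is 4 × 54 = 216.
Each contributed unit returns 1.200 to the group as a whole (0.30 to each of 4 players), which exceeds 1, so the social optimum is full contribution: group total = 1.200 × 216 = 259.20.
Efficiency loss = 259.20 − 216 = 43.20.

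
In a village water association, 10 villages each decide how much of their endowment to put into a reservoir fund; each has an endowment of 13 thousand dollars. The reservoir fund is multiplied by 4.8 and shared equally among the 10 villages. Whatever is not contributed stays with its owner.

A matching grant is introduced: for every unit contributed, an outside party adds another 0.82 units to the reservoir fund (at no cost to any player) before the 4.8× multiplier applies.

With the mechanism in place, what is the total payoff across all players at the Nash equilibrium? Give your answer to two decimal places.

Even with the mechanism, each unit contributed returns only 4.8 × 1.82 / 10 = 0.8736 per unit of net cost, so contributing nothing is still dominant.
At the Nash equilibrium no one contributes; group total payoff = 10 × 13 = 130.

130.00 thousand dollars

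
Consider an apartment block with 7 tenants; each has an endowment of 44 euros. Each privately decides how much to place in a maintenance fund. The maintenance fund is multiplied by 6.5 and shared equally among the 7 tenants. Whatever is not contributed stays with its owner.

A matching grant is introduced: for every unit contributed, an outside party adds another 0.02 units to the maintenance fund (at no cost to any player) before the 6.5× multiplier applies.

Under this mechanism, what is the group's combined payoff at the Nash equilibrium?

The effective private return is 6.5 × 1.02 / 7 = 0.9471, which is still under 1, so the mechanism doesn't change anyone's dominant strategy: zero contribution.
At the Nash equilibrium no one contributes; group total payoff = 7 × 44 = 308.

308.00 euros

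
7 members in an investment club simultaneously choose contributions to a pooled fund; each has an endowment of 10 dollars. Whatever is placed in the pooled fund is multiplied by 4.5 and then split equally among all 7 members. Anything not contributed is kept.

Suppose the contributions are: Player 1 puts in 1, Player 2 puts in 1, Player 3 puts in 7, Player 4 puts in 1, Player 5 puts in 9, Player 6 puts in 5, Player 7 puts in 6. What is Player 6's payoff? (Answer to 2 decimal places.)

24.29 dollars

Total contributed: 1 + 1 + 7 + 1 + 9 + 5 + 6 = 30.
Each receives 4.5 × 30 / 7 = 19.29 from the pooled fund.
Player 6 keeps 10 − 5 = 5, so Player 6's payoff is 5 + 19.29 = 24.29.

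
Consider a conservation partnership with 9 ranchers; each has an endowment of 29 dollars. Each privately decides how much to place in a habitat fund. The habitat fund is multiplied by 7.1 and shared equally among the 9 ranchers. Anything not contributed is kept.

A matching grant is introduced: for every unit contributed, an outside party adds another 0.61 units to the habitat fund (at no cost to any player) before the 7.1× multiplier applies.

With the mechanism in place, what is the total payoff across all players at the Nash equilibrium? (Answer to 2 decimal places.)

The effective private return per unit is now 7.1 × 1.61 / 9 = 1.2701 > 1, so every player's dominant strategy flips to full contribution.
So the Nash equilibrium is full contribution by all 9; the group earns 7.1 × 1.61 × 261 = 2983.49.

2983.49 dollars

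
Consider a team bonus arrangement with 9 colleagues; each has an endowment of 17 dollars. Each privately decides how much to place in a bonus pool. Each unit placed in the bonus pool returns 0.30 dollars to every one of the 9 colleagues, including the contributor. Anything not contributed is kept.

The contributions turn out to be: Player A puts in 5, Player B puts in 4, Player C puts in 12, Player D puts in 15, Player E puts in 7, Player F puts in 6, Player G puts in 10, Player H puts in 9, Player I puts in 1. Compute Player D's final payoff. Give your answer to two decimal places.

Total contributed: 5 + 4 + 12 + 15 + 7 + 6 + 10 + 9 + 1 = 69.
Each receives 0.30 × 69 = 20.70 from the bonus pool.
Player D keeps 17 − 15 = 2, so Player D's payoff is 2 + 20.70 = 22.70.

22.70 dollars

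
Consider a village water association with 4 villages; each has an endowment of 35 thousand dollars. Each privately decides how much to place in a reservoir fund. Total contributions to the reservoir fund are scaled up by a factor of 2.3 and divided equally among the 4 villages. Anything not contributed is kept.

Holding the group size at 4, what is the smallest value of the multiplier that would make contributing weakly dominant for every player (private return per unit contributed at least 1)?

A contributed unit returns (multiplier)/4 to its contributor.
This reaches 1 exactly when the multiplier is 4.

4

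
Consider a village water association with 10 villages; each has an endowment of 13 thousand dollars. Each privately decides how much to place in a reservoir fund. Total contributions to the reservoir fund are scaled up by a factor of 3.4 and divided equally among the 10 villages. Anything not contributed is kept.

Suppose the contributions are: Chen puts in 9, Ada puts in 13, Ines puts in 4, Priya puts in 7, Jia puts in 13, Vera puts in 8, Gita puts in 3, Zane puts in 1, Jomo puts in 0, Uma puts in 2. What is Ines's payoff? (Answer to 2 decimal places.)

Total contributed: 9 + 13 + 4 + 7 + 13 + 8 + 3 + 1 + 0 + 2 = 60.
Each receives 3.4 × 60 / 10 = 20.40 from the reservoir fund.
Ines keeps 13 − 4 = 9, so Ines's payoff is 9 + 20.40 = 29.40.

29.40 thousand dollars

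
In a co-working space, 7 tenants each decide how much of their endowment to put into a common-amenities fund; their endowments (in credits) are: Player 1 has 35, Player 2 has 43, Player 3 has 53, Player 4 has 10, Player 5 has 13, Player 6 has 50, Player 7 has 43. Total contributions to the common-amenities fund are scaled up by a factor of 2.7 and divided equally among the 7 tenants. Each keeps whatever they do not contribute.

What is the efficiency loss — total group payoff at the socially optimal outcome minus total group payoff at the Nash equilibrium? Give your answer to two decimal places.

419.90 credits

The private return per contributed unit is 2.7/7 = 0.3857 < 1 for every player regardless of endowment, so the Nash equilibrium is zero contribution and the group total is Σ E_j = 35 + 43 + 53 + 10 + 13 + 50 + 43 = 247.
Each contributed unit returns 2.700 to the group, so the social optimum is full contribution by everyone: group total = 2.700 × 247 = 666.90.
Efficiency loss = (2.700 − 1) × 247 = 419.90.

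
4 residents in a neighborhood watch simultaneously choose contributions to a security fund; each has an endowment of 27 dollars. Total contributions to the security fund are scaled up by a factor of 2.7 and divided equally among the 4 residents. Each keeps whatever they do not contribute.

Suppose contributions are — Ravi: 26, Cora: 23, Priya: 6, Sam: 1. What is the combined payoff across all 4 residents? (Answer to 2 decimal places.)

203.20 dollars

Total contributed: 26 + 23 + 6 + 1 = 56; total kept: 4 × 27 − 56 = 52.
The security fund pays out 2.7 × 56 = 151.20 in aggregate.
Group total = 52 + 151.20 = 203.20.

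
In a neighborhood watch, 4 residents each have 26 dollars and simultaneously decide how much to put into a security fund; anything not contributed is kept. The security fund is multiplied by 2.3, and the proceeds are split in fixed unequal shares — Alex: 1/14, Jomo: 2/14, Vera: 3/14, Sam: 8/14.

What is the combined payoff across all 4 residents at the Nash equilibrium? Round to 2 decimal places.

Player j's private return per contributed unit is 2.3 × (j's share). Contributing is weakly dominant for j when that share is at least 1/2.3 = 0.4348, and contributing 0 is dominant otherwise.
Only Sam (8/14) clears that bar, contributing 26; the remaining 3 contribute 0. Total contributed: 26.
The security fund pays out 2.3 × 26 = 59.80 in total (split across the unequal shares, but the aggregate is all that matters for the group sum).
The 3 free-riders keep 26 each, adding 78. Group total = 78 + 59.80 = 137.80.

137.80 dollars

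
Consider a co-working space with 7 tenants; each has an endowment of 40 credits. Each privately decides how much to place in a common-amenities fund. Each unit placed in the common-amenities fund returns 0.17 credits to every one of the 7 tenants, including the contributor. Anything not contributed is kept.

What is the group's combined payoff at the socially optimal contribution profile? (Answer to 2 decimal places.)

Each contributed unit returns 1.190 to the group as a whole (0.17 to each of 7 players), which exceeds 1, so the social optimum is full contribution: group total = 1.190 × 280 = 333.20.

333.20 credits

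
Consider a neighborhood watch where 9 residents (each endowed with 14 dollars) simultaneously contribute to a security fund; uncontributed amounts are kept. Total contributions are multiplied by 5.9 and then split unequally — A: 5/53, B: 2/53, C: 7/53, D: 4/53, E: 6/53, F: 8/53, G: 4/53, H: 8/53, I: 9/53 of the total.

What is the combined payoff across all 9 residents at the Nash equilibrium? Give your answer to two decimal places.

Player j's private return per contributed unit is 5.9 × (j's share). Contributing is weakly dominant for j when that share is at least 1/5.9 = 0.1695, and contributing 0 is dominant otherwise.
The only share above 0.1695 is I's 9/53, contributing 14; the remaining 8 contribute 0. Total contributed: 14.
The security fund pays out 5.9 × 14 = 82.60 in total (split across the unequal shares, but the aggregate is all that matters for the group sum).
The 8 free-riders keep 14 each, adding 112. Group total = 112 + 82.60 = 194.60.

194.60 dollars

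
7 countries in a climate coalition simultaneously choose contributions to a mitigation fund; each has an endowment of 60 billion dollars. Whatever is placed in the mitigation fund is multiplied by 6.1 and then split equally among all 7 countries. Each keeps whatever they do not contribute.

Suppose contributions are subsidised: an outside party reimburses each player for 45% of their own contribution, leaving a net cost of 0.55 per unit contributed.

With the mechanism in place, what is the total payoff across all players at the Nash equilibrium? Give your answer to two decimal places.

2751.00 billion dollars

The effective private return per unit is now (6.1/7) / 0.55 = 1.5844 > 1, so every player's dominant strategy flips to full contribution.
So the Nash equilibrium is full contribution by all 7; the group earns 7 × (60 × 0.45 + 6.1 × 60) = 2751.00.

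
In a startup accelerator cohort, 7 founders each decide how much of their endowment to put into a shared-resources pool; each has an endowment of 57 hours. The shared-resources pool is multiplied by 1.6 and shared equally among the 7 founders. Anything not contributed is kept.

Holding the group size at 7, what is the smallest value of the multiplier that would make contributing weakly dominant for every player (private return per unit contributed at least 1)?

A contributed unit returns (multiplier)/7 to its contributor.
This reaches 1 exactly when the multiplier is 7.

7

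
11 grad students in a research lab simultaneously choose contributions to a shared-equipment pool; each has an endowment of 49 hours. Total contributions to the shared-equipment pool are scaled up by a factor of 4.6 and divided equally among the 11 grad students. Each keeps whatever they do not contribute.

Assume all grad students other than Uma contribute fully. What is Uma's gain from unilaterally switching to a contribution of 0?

Switching from a contribution of 49 to 0 lets Uma keep an extra 49 hours, but lowers the shared-equipment pool by 49, which costs Uma their own share of that drop: 4.6/11 × 49 = 20.49.
Net gain = 49 − 20.49 = 28.51. The private return per contributed unit (0.4182) is below 1, so free-riding is indeed the best response regardless of what the others do.

28.51 hours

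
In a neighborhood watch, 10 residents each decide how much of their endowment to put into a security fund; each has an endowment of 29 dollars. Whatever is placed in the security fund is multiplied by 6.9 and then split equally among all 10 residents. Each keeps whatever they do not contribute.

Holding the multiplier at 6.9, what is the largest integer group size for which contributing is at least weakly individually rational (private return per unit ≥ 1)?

Private return per unit is 6.9/(group size), which is ≥ 1 whenever the group size is ≤ 6.9.
The largest such integer is 6.

6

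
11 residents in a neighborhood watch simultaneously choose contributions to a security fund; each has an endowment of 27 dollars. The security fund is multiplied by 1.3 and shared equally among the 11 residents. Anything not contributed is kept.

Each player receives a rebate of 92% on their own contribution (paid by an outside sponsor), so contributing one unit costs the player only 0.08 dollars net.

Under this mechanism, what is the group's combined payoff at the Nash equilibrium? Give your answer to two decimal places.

With the mechanism, a contributed unit returns (1.3/11) / 0.08 = 1.4773 per unit of net cost to the contributor — now above 1 — so contributing fully is weakly dominant for every player.
So the Nash equilibrium is full contribution by all 11; the group earns 11 × (27 × 0.92 + 1.3 × 27) = 659.34.

659.34 dollars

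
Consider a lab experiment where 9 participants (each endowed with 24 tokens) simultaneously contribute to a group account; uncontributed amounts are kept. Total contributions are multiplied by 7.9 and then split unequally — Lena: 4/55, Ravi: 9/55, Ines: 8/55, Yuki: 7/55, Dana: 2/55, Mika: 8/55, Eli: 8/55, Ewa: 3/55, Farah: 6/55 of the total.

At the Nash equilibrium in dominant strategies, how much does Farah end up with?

127.42 tokens

Player j's private return per contributed unit is 7.9 × (j's share). Contributing is weakly dominant for j when that share is at least 1/7.9 = 0.1266, and contributing 0 is dominant otherwise.
Ravi, Ines, Yuki, Mika and Eli clear that bar, contributing 24 each; the remaining 4 contribute 0. Total contributed: 120.
Farah keeps 24 and receives 7.9 × 120 × 6/55 = 103.42 from the group account, for a payoff of 127.42.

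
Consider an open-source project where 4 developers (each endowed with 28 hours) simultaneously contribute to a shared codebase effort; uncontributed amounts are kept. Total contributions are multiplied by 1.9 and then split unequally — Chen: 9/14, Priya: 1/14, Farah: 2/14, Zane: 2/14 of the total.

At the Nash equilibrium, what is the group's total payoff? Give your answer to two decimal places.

Player j's private return per contributed unit is 1.9 × (j's share). Contributing is weakly dominant for j when that share is at least 1/1.9 = 0.5263, and contributing 0 is dominant otherwise.
The only share above 0.5263 is Chen's 9/14, contributing 28; the remaining 3 contribute 0. Total contributed: 28.
The shared codebase effort pays out 1.9 × 28 = 53.20 in total (split across the unequal shares, but the aggregate is all that matters for the group sum).
The 3 free-riders keep 28 each, adding 84. Group total = 84 + 53.20 = 137.20.

137.20 hours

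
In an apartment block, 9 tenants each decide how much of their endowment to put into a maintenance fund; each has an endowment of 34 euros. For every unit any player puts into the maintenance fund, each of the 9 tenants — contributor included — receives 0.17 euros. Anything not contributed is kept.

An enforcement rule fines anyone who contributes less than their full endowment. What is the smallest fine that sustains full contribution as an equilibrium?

28.22 euros

Given the others contribute fully, the best deviation is to contribute 0 (any partial contribution still incurs the fine and gives up units whose private return 0.17 is below 1).
Deviating from 34 to 0 saves 34 euros but forfeits the deviator's share of the drop in the maintenance fund: 0.17 × 34 = 5.78.
So the deviation gain is 34 − 5.78 = 28.22, and the fine must be at least 28.22 euros to wipe it out.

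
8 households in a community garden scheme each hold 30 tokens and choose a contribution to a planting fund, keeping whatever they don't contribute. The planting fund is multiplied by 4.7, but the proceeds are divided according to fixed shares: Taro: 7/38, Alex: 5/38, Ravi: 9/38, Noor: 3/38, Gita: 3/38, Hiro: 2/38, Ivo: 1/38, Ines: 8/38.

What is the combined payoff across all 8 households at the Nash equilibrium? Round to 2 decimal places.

351.00 tokens

For player j, contributing a unit is worthwhile iff 4.7 × (j's share) ≥ 1, i.e. iff j's share is at least 0.2128.
Ravi alone (share 9/38) is above the threshold, contributing 30; the remaining 7 contribute 0. Total contributed: 30.
The planting fund pays out 4.7 × 30 = 141.00 in total (split across the unequal shares, but the aggregate is all that matters for the group sum).
The 7 free-riders keep 30 each, adding 210. Group total = 210 + 141.00 = 351.00.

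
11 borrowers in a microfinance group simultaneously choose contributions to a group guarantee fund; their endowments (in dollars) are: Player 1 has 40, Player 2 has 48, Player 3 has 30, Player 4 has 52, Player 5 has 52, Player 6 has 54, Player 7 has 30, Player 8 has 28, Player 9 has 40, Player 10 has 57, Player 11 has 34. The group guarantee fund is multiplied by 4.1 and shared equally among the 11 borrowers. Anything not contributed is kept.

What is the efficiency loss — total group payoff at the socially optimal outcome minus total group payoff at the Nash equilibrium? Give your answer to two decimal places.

1441.50 dollars

The private return per contributed unit is 4.1/11 = 0.3727 < 1 for every player regardless of endowment, so the Nash equilibrium is zero contribution and the group total is Σ E_j = 40 + 48 + 30 + 52 + 52 + 54 + 30 + 28 + 40 + 57 + 34 = 465.
Each contributed unit returns 4.100 to the group, so the social optimum is full contribution by everyone: group total = 4.100 × 465 = 1906.50.
Efficiency loss = (4.100 − 1) × 465 = 1441.50.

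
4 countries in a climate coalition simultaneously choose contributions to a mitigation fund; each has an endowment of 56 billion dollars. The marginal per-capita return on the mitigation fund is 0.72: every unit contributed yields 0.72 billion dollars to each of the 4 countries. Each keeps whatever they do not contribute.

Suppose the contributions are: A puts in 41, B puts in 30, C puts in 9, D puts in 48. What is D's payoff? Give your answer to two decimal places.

Total contributed: 41 + 30 + 9 + 48 = 128.
Each receives 0.72 × 128 = 92.16 from the mitigation fund.
D keeps 56 − 48 = 8, so D's payoff is 8 + 92.16 = 100.16.

100.16 billion dollars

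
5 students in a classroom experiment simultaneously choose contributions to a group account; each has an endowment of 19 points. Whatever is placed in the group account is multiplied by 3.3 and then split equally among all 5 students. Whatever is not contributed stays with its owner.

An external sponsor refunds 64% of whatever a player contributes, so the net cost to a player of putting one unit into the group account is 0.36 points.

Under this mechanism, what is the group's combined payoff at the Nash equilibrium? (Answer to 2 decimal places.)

Under the mechanism each unit contributed yields (3.3/5) / 0.36 = 1.8333 back to its contributor per unit of net cost, which exceeds 1, making full contribution the dominant choice for everyone.
At the Nash equilibrium everyone contributes 19. Group total payoff = 5 × (19 × 0.64 + 3.3 × 19) = 374.30.

374.30 points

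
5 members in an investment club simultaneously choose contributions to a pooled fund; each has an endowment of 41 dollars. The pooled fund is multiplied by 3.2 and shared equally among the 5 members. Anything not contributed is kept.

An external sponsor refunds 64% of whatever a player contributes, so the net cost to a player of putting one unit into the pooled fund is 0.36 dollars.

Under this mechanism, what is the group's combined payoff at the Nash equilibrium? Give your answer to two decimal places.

The effective private return per unit is now (3.2/5) / 0.36 = 1.7778 > 1, so every player's dominant strategy flips to full contribution.
At the Nash equilibrium everyone contributes 41. Group total payoff = 5 × (41 × 0.64 + 3.2 × 41) = 787.20.

787.20 dollars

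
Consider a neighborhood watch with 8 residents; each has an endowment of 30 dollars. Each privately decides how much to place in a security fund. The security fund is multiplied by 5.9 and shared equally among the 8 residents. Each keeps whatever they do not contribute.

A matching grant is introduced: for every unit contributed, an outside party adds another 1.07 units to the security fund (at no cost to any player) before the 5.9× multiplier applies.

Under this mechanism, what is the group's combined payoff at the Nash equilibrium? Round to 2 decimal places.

With the mechanism, a contributed unit returns 5.9 × 2.07 / 8 = 1.5266 per unit of net cost to the contributor — now above 1 — so contributing fully is weakly dominant for every player.
At the Nash equilibrium everyone contributes 30. Group total payoff = 5.9 × 2.07 × 240 = 2931.12.

2931.12 dollars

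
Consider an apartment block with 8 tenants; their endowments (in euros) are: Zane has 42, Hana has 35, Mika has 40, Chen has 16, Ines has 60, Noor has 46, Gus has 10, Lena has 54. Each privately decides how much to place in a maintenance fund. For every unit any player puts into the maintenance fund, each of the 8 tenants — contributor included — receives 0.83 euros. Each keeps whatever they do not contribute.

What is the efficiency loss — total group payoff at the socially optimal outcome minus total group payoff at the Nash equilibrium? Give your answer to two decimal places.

The private return per contributed unit is 0.83 < 1 for everyone, so the Nash equilibrium is zero contribution and the group total is Σ E_j = 42 + 35 + 40 + 16 + 60 + 46 + 10 + 54 = 303.
Each contributed unit returns 6.640 to the group, so the social optimum is full contribution by everyone: group total = 6.640 × 303 = 2011.92.
Efficiency loss = (6.640 − 1) × 303 = 1708.92.

1708.92 euros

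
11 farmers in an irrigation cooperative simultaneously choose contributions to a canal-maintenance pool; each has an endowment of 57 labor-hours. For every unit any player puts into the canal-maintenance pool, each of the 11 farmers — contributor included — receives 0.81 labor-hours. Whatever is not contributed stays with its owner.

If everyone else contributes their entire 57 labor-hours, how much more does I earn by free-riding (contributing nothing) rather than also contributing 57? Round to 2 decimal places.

Switching from a contribution of 57 to 0 lets I keep an extra 57 labor-hours, but lowers the canal-maintenance pool by 57, which costs I their own share of that drop: 0.81 × 57 = 46.17.
Net gain = 57 − 46.17 = 10.83. The private return per contributed unit (0.81) is below 1, so free-riding is indeed the best response regardless of what the others do.

10.83 labor-hours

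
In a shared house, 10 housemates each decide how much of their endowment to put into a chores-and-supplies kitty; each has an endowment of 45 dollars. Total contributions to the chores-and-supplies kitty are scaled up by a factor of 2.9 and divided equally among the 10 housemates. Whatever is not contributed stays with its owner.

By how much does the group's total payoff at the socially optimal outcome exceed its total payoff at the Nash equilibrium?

Each contributed unit returns 2.9/10 = 0.2900 to its contributor — below 1 — so contributing 0 is dominant for every player. At the Nash equilibrium everyone keeps their 45, and the group total is 10 × 45 = 450.
Each contributed unit returns 2.900 to the group as a whole (0.2900 to each of 10 players), which exceeds 1, so the social optimum is full contribution: group total = 2.900 × 450 = 1305.00.
Efficiency loss = 1305.00 − 450 = 855.00.

855.00 dollars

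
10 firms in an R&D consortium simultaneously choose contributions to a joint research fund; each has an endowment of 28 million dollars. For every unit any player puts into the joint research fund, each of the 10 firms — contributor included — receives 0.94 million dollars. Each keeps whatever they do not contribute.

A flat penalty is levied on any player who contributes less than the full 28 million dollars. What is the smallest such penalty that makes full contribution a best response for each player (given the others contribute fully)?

Given the others contribute fully, the best deviation is to contribute 0 (any partial contribution still incurs the fine and gives up units whose private return 0.94 is below 1).
Deviating from 28 to 0 saves 28 million dollars but forfeits the deviator's share of the drop in the joint research fund: 0.94 × 28 = 26.32.
So the deviation gain is 28 − 26.32 = 1.68, and the fine must be at least 1.68 million dollars to wipe it out.

1.68 million dollars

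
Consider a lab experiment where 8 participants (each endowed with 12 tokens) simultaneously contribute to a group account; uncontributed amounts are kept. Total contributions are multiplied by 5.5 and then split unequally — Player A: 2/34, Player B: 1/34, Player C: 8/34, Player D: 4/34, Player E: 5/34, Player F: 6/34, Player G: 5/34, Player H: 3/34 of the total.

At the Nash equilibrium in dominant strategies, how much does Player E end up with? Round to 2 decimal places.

Player j's private return per contributed unit is 5.5 × (j's share). Contributing is weakly dominant for j when that share is at least 1/5.5 = 0.1818, and contributing 0 is dominant otherwise.
Player C alone (share 8/34) is above the threshold, contributing 12; the remaining 7 contribute 0. Total contributed: 12.
Player E keeps 12 and receives 5.5 × 12 × 5/34 = 9.71 from the group account, for a payoff of 21.71.

21.71 tokens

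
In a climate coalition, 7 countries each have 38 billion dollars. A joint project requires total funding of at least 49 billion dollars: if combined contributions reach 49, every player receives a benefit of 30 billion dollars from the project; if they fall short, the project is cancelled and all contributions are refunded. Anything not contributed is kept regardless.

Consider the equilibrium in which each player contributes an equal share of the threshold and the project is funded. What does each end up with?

61 billion dollars

Equal share of the threshold: 49/7 = 7.
At this profile no one gains by cutting their contribution: any cut drops the total below 49, the project is cancelled, contributions are refunded, and the deviator ends with 38, which is less than 38 − 7 + 30 = 61. Contributing more than 7 just wastes the excess. So contributing exactly 7 is a best response.
Each player's payoff: 38 − 7 + 30 = 61.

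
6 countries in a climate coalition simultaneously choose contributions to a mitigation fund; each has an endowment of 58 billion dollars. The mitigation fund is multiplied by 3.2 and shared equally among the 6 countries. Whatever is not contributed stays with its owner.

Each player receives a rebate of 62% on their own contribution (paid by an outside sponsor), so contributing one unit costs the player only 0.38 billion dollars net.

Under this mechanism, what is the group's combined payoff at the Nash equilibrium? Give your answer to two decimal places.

1329.36 billion dollars

With the mechanism, a contributed unit returns (3.2/6) / 0.38 = 1.4035 per unit of net cost to the contributor — now above 1 — so contributing fully is weakly dominant for every player.
So the Nash equilibrium is full contribution by all 6; the group earns 6 × (58 × 0.62 + 3.2 × 58) = 1329.36.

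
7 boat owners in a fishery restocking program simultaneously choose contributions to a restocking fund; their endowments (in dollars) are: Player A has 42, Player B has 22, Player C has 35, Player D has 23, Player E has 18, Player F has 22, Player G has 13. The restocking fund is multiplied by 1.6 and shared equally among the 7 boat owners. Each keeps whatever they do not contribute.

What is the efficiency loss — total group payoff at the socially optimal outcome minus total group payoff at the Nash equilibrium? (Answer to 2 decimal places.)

105.00 dollars

The private return per contributed unit is 1.6/7 = 0.2286 < 1 for every player regardless of endowment, so the Nash equilibrium is zero contribution and the group total is Σ E_j = 42 + 22 + 35 + 23 + 18 + 22 + 13 = 175.
Each contributed unit returns 1.600 to the group, so the social optimum is full contribution by everyone: group total = 1.600 × 175 = 280.00.
Efficiency loss = (1.600 − 1) × 175 = 105.00.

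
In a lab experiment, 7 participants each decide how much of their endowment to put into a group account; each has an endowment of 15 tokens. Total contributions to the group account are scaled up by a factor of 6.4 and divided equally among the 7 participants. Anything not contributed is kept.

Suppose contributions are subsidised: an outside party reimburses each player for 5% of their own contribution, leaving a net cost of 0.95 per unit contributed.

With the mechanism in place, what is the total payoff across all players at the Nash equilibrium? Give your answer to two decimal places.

Even with the mechanism, each unit contributed returns only (6.4/7) / 0.95 = 0.9624 per unit of net cost, so contributing nothing is still dominant.
Everyone keeps their endowment and the group total is 7 × 15 = 105.

105.00 tokens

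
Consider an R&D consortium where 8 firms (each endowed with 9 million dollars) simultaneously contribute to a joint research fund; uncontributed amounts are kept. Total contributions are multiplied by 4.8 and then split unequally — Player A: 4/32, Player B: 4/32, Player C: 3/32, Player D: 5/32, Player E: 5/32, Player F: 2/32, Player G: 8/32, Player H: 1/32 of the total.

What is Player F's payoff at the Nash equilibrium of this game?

11.70 million dollars

A player with share s gets back 4.8·s per unit contributed, so full contribution is dominant for anyone with s > 1/4.8 = 0.2083 and zero contribution is dominant for anyone below.
Only Player G (8/32) clears that bar, contributing 9; the remaining 7 contribute 0. Total contributed: 9.
Player F keeps 9 and receives 4.8 × 9 × 2/32 = 2.70 from the joint research fund, for a payoff of 11.70.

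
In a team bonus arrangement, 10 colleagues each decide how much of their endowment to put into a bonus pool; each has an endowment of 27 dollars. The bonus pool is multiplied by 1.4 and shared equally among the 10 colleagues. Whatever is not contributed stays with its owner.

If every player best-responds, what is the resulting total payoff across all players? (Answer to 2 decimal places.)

270.00 dollars

Each contributed unit returns 1.4/10 = 0.1400 to its contributor — below 1 — so contributing 0 is dominant for every player. At the Nash equilibrium everyone keeps their 27, and the group total is 10 × 27 = 270.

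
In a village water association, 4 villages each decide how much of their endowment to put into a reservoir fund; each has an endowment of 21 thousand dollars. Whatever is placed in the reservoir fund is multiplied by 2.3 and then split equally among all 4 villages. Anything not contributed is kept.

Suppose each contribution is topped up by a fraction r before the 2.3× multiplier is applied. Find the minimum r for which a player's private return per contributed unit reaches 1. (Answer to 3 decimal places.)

With matching at rate r, one contributed unit becomes (1 + r) in the reservoir fund and returns 2.3 × (1 + r) / 4 to the contributor.
Setting this equal to 1: 1 + r = 4/2.3 = 1.7391.
So the minimum matching rate is r = 1.7391 − 1 = 0.739.

0.739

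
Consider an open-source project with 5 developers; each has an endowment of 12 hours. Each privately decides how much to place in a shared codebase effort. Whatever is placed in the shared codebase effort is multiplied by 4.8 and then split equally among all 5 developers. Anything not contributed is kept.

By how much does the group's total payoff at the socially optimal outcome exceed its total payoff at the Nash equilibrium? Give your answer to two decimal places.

228.00 hours

Each contributed unit returns 4.8/5 = 0.9600 to its contributor — below 1 — so contributing 0 is dominant for every player. At the Nash equilibrium everyone keeps their 12, and the group total is 5 × 12 = 60.
Each contributed unit returns 4.800 to the group as a whole (0.9600 to each of 5 players), which exceeds 1, so the social optimum is full contribution: group total = 4.800 × 60 = 288.00.
Efficiency loss = 288.00 − 60 = 228.00.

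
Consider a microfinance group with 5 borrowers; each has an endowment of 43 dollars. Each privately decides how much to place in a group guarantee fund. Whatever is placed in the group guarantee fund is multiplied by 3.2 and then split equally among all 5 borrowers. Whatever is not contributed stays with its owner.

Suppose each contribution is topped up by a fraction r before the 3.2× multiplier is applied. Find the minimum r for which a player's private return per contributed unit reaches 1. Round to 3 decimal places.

With matching at rate r, one contributed unit becomes (1 + r) in the group guarantee fund and returns 3.2 × (1 + r) / 5 to the contributor.
Setting this equal to 1: 1 + r = 5/3.2 = 1.5625.
So the minimum matching rate is r = 1.5625 − 1 = 0.563.

0.563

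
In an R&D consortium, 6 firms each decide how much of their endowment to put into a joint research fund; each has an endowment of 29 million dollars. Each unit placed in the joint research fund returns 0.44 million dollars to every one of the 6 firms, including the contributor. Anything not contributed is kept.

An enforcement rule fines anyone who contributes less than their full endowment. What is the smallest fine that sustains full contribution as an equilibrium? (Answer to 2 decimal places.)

16.24 million dollars

Given the others contribute fully, the best deviation is to contribute 0 (any partial contribution still incurs the fine and gives up units whose private return 0.44 is below 1).
Deviating from 29 to 0 saves 29 million dollars but forfeits the deviator's share of the drop in the joint research fund: 0.44 × 29 = 12.76.
So the deviation gain is 29 − 12.76 = 16.24, and the fine must be at least 16.24 million dollars to wipe it out.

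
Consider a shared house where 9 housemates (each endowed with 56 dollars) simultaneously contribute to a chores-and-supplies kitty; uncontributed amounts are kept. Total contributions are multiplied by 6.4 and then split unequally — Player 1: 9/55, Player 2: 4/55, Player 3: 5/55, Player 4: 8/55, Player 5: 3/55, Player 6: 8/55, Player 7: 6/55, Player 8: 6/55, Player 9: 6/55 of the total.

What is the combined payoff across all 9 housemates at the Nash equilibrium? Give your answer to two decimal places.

806.40 dollars

Player j's private return per contributed unit is 6.4 × (j's share). Contributing is weakly dominant for j when that share is at least 1/6.4 = 0.1563, and contributing 0 is dominant otherwise.
The only share above 0.1563 is Player 1's 9/55, contributing 56; the remaining 8 contribute 0. Total contributed: 56.
The chores-and-supplies kitty pays out 6.4 × 56 = 358.40 in total (split across the unequal shares, but the aggregate is all that matters for the group sum).
The 8 free-riders keep 56 each, adding 448. Group total = 448 + 358.40 = 806.40.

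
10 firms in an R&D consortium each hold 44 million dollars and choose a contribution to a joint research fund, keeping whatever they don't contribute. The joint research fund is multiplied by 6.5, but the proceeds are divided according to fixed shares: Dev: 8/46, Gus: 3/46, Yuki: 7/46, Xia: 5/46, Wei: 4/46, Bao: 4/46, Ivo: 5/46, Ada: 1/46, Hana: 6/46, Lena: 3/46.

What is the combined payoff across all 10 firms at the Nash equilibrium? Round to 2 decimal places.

682.00 million dollars

For player j, contributing a unit is worthwhile iff 6.5 × (j's share) ≥ 1, i.e. iff j's share is at least 0.1538.
Only Dev (8/46) clears that bar, contributing 44; the remaining 9 contribute 0. Total contributed: 44.
The joint research fund pays out 6.5 × 44 = 286.00 in total (split across the unequal shares, but the aggregate is all that matters for the group sum).
The 9 free-riders keep 44 each, adding 396. Group total = 396 + 286.00 = 682.00.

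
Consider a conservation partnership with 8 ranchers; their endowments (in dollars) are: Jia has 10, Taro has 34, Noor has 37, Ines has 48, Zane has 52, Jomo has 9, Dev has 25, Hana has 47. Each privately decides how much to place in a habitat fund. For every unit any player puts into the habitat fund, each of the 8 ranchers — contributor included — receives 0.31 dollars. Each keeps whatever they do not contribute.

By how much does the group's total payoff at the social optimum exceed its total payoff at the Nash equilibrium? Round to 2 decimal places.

The private return per contributed unit is 0.31 < 1 for everyone, so the Nash equilibrium is zero contribution and the group total is Σ E_j = 10 + 34 + 37 + 48 + 52 + 9 + 25 + 47 = 262.
Each contributed unit returns 2.480 to the group, so the social optimum is full contribution by everyone: group total = 2.480 × 262 = 649.76.
Efficiency loss = (2.480 − 1) × 262 = 387.76.

387.76 dollars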